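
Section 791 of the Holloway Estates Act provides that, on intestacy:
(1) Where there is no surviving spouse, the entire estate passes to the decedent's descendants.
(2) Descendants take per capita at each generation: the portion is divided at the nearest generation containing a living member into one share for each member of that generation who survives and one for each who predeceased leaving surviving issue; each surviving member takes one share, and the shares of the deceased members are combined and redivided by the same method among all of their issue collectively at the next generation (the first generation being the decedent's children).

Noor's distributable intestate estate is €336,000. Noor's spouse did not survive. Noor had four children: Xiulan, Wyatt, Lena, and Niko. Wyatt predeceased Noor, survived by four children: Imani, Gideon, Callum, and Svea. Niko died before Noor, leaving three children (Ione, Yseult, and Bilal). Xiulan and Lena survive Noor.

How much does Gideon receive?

Gideon receives €24,000.

The entire €336,000 passes to the descendants.
That amount (€336,000) is divided at the children's generation into 4 shares of €84,000. Xiulan and Lena each take €84,000. The 2 shares of the deceased (Wyatt and Niko) are combined into a pool of €168,000.
That pool (€168,000) is divided at the grandchildren's generation equally among Imani, Gideon, Callum, Svea, Ione, Yseult, and Bilal: €24,000 each.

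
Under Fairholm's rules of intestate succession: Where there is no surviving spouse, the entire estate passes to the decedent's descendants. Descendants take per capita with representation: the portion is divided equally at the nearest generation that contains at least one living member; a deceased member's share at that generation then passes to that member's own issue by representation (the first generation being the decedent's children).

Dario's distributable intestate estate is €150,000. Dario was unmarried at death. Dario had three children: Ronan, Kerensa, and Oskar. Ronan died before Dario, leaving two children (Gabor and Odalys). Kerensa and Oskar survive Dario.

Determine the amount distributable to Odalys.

Odalys receives €25,000.

The entire €150,000 passes to the descendants.
That amount (€150,000) is divided into 3 shares of €50,000: Kerensa and Oskar each take €50,000; Ronan's €50,000 share passes to Ronan's issue.
Ronan's share (€50,000) is divided into 2 shares of €25,000: Gabor and Odalys each take €25,000.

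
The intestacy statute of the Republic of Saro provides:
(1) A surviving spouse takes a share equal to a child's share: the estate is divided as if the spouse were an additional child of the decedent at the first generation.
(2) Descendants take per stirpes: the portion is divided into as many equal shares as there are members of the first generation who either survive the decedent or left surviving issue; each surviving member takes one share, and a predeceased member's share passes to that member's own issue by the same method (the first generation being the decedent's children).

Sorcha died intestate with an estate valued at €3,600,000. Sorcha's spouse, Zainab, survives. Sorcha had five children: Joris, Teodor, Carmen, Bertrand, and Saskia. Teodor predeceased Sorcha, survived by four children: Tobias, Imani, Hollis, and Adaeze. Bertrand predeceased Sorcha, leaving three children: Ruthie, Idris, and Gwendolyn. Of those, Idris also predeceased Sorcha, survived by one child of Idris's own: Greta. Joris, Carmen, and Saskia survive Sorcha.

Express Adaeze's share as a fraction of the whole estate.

The spouse counts as an additional share at the children's level, so there are 6 primary shares of €600,000. Zainab takes one such share (€600,000).
The children's combined portion (€3,000,000) is divided into 5 shares of €600,000: Joris, Carmen, and Saskia each take €600,000; Teodor's €600,000 share passes to Teodor's issue; Bertrand's €600,000 share passes to Bertrand's issue.
Teodor's share (€600,000) is divided into 4 shares of €150,000: Tobias, Imani, Hollis, and Adaeze each take €150,000.
Bertrand's share (€600,000) is divided into 3 shares of €200,000: Ruthie and Gwendolyn each take €200,000; Idris's €200,000 share passes to Idris's issue.
Idris's share (€200,000) passes entirely to Greta.

Adaeze receives 1/24 of the estate.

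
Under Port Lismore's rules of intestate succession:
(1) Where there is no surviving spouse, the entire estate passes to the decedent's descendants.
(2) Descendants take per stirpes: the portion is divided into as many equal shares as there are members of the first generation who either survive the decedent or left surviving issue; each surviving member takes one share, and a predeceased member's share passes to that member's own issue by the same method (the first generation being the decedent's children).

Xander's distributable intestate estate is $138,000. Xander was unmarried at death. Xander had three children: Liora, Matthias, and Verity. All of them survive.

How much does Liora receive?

Liora receives $46,000.

The entire $138,000 passes to the descendants.
That amount ($138,000) is divided into 3 shares of $46,000: Liora, Matthias, and Verity each take $46,000.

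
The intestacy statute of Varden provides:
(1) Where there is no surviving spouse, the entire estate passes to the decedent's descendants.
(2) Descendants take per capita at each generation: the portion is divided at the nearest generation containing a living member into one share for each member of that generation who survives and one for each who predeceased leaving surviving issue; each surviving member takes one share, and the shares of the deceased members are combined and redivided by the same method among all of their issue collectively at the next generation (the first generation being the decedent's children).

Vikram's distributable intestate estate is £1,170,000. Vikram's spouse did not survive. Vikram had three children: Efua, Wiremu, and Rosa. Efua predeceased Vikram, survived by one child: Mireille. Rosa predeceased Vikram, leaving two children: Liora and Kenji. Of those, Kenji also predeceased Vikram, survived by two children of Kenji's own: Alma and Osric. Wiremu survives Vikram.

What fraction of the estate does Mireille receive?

The entire £1,170,000 passes to the descendants.
That amount (£1,170,000) is divided at the children's generation into 3 shares of £390,000. Wiremu takes £390,000. The 2 shares of the deceased (Efua and Rosa) are combined into a pool of £780,000.
That pool (£780,000) is divided at the grandchildren's generation into 3 shares of £260,000. Mireille and Liora each take £260,000. The remaining share for the deceased Kenji (£260,000) is carried to the next generation.
That pool (£260,000) is divided at the great-grandchildren's generation equally among Alma and Osric: £130,000 each.

Mireille receives 2/9 of the estate.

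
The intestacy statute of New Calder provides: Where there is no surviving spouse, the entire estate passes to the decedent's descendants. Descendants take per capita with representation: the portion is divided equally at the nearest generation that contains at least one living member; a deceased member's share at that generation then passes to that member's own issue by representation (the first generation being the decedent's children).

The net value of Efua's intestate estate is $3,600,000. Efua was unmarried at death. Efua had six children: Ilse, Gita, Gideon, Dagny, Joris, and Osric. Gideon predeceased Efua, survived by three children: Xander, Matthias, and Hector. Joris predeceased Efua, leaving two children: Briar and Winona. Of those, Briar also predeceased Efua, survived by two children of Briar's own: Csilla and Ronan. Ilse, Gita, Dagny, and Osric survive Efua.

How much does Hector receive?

The entire $3,600,000 passes to the descendants.
That amount ($3,600,000) is divided into 6 shares of $600,000: Ilse, Gita, Dagny, and Osric each take $600,000; Gideon's $600,000 share passes to Gideon's issue; Joris's $600,000 share passes to Joris's issue.
Gideon's share ($600,000) is divided into 3 shares of $200,000: Xander, Matthias, and Hector each take $200,000.
Joris's share ($600,000) is divided into 2 shares of $300,000: Winona takes $300,000; Briar's $300,000 share passes to Briar's issue.
Briar's share ($300,000) is divided into 2 shares of $150,000: Csilla and Ronan each take $150,000.

Hector receives $200,000.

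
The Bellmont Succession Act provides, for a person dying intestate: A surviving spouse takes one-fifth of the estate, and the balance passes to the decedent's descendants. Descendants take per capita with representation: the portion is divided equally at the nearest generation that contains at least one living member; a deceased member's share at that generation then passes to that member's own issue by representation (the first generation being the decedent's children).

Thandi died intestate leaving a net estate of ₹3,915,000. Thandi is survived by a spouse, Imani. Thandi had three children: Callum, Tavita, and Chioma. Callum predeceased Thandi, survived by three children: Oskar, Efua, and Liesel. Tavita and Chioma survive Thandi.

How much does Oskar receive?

Oskar receives ₹348,000.

Imani takes one-fifth of ₹3,915,000 = ₹783,000. The remaining ₹3,132,000 passes to the descendants.
The descendants' portion (₹3,132,000) is divided into 3 shares of ₹1,044,000: Tavita and Chioma each take ₹1,044,000; Callum's ₹1,044,000 share passes to Callum's issue.
Callum's share (₹1,044,000) is divided into 3 shares of ₹348,000: Oskar, Efua, and Liesel each take ₹348,000.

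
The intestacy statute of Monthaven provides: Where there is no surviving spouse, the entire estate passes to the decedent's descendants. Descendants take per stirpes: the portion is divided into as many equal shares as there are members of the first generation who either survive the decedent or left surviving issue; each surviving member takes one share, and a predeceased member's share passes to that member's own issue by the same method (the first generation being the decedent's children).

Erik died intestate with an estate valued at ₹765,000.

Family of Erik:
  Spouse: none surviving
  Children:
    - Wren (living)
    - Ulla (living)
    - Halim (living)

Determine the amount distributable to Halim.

The entire ₹765,000 passes to the descendants.
That amount (₹765,000) is divided into 3 shares of ₹255,000: Wren, Ulla, and Halim each take ₹255,000.

Halim receives ₹255,000.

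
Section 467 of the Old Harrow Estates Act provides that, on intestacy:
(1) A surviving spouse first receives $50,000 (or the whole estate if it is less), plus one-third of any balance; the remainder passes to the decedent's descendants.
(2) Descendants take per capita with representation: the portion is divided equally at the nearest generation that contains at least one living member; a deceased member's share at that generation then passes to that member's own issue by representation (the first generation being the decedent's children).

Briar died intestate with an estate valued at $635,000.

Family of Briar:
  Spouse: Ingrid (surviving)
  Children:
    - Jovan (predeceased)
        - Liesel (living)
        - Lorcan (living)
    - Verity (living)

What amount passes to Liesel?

Ingrid first takes $50,000, leaving a balance of $585,000. Ingrid then takes one-third of the balance ($195,000), for a total of $245,000. The remaining $390,000 passes to the descendants.
The descendants' portion ($390,000) is divided into 2 shares of $195,000: Verity takes $195,000; Jovan's $195,000 share passes to Jovan's issue.
Jovan's share ($195,000) is divided into 2 shares of $97,500: Liesel and Lorcan each take $97,500.

Liesel receives $97,500.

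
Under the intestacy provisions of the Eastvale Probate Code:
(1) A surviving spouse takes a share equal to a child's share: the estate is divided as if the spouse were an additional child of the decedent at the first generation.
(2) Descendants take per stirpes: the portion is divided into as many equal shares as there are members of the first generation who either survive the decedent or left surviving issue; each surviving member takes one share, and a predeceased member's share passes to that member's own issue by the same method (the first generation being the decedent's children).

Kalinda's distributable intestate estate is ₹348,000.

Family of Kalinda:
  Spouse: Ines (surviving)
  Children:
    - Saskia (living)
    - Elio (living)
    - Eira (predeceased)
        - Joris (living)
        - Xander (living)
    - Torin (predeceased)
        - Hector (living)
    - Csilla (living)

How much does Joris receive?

The spouse counts as an additional share at the children's level, so there are 6 primary shares of ₹58,000. Ines takes one such share (₹58,000).
The children's combined portion (₹290,000) is divided into 5 shares of ₹58,000: Saskia, Elio, and Csilla each take ₹58,000; Eira's ₹58,000 share passes to Eira's issue; Torin's ₹58,000 share passes to Torin's issue.
Eira's share (₹58,000) is divided into 2 shares of ₹29,000: Joris and Xander each take ₹29,000.
Torin's share (₹58,000) passes entirely to Hector.

Joris receives ₹29,000.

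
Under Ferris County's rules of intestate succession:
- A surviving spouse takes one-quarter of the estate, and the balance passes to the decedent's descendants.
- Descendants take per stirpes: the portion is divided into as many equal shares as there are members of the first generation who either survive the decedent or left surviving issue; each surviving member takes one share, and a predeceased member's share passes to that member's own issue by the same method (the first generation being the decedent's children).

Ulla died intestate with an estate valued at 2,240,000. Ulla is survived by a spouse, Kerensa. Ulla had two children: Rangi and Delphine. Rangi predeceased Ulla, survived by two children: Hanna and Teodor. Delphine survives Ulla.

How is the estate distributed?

Kerensa takes one-quarter of 2,240,000 = 560,000. The remaining 1,680,000 passes to the descendants.
The descendants' portion (1,680,000) is divided into 2 shares of 840,000: Delphine takes 840,000; Rangi's 840,000 share passes to Rangi's issue.
Rangi's share (840,000) is divided into 2 shares of 420,000: Hanna and Teodor each take 420,000.

Kerensa: 560,000; Hanna: 420,000; Teodor: 420,000; Delphine: 840,000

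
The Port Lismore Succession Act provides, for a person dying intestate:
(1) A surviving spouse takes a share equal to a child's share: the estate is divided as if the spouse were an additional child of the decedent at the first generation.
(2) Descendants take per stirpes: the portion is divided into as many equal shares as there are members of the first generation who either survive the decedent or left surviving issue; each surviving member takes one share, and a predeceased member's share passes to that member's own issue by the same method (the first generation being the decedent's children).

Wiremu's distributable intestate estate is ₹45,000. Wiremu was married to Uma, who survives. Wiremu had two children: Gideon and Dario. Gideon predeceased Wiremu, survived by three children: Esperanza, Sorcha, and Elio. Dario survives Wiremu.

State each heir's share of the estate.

Uma: ₹15,000; Esperanza: ₹5,000; Sorcha: ₹5,000; Elio: ₹5,000; Dario: ₹15,000

The spouse counts as an additional share at the children's level, so there are 3 primary shares of ₹15,000. Uma takes one such share (₹15,000).
The children's combined portion (₹30,000) is divided into 2 shares of ₹15,000: Dario takes ₹15,000; Gideon's ₹15,000 share passes to Gideon's issue.
Gideon's share (₹15,000) is divided into 3 shares of ₹5,000: Esperanza, Sorcha, and Elio each take ₹5,000.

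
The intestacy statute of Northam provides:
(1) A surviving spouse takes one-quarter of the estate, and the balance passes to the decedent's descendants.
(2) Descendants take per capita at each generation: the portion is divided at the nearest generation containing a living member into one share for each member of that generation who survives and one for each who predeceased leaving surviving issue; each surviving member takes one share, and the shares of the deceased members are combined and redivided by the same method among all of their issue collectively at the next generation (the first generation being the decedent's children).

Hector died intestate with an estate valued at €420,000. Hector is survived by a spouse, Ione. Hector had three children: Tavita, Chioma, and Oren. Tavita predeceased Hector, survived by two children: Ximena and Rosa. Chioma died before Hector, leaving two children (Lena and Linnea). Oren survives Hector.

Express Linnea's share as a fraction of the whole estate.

Linnea receives 1/8 of the estate.

Ione takes one-quarter of €420,000 = €105,000. The remaining €315,000 passes to the descendants.
The descendants' portion (€315,000) is divided at the children's generation into 3 shares of €105,000. Oren takes €105,000. The 2 shares of the deceased (Tavita and Chioma) are combined into a pool of €210,000.
That pool (€210,000) is divided at the grandchildren's generation equally among Ximena, Rosa, Lena, and Linnea: €52,500 each.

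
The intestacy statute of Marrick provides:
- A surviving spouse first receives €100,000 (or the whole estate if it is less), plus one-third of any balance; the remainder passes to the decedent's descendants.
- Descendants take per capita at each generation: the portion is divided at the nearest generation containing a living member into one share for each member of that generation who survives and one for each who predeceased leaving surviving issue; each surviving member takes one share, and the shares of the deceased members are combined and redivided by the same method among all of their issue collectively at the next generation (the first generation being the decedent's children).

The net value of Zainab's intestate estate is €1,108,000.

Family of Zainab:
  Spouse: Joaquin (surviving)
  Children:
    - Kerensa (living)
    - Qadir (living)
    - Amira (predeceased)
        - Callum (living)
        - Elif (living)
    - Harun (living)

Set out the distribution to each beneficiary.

Joaquin first takes €100,000, leaving a balance of €1,008,000. Joaquin then takes one-third of the balance (€336,000), for a total of €436,000. The remaining €672,000 passes to the descendants.
The descendants' portion (€672,000) is divided at the children's generation into 4 shares of €168,000. Kerensa, Qadir, and Harun each take €168,000. The remaining share for the deceased Amira (€168,000) is carried to the next generation.
That pool (€168,000) is divided at the grandchildren's generation equally among Callum and Elif: €84,000 each.

Joaquin: €436,000; Kerensa: €168,000; Qadir: €168,000; Callum: €84,000; Elif: €84,000; Harun: €168,000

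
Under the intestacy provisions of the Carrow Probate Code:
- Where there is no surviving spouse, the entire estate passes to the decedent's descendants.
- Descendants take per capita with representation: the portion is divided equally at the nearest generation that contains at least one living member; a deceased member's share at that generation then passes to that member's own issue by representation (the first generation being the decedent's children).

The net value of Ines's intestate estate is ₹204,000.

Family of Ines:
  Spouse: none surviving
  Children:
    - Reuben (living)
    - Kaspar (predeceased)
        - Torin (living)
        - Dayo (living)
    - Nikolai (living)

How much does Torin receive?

The entire ₹204,000 passes to the descendants.
That amount (₹204,000) is divided into 3 shares of ₹68,000: Reuben and Nikolai each take ₹68,000; Kaspar's ₹68,000 share passes to Kaspar's issue.
Kaspar's share (₹68,000) is divided into 2 shares of ₹34,000: Torin and Dayo each take ₹34,000.

Torin receives ₹34,000.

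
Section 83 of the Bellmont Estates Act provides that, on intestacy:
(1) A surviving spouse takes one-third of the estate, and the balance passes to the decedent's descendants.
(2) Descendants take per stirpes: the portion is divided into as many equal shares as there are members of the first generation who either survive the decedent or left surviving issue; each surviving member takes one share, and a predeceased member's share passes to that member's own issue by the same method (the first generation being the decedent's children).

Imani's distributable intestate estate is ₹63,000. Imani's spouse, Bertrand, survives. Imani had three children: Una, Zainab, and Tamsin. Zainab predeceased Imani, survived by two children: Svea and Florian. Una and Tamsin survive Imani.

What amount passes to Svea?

Svea receives ₹7,000.

Bertrand takes one-third of ₹63,000 = ₹21,000. The remaining ₹42,000 passes to the descendants.
The descendants' portion (₹42,000) is divided into 3 shares of ₹14,000: Una and Tamsin each take ₹14,000; Zainab's ₹14,000 share passes to Zainab's issue.
Zainab's share (₹14,000) is divided into 2 shares of ₹7,000: Svea and Florian each take ₹7,000.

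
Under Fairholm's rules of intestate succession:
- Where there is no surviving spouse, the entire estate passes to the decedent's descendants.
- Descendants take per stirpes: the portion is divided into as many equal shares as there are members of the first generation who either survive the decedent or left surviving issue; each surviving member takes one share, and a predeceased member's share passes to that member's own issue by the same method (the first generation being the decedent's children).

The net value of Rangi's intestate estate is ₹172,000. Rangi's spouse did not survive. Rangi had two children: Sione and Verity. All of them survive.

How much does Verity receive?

The entire ₹172,000 passes to the descendants.
That amount (₹172,000) is divided into 2 shares of ₹86,000: Sione and Verity each take ₹86,000.

Verity receives ₹86,000.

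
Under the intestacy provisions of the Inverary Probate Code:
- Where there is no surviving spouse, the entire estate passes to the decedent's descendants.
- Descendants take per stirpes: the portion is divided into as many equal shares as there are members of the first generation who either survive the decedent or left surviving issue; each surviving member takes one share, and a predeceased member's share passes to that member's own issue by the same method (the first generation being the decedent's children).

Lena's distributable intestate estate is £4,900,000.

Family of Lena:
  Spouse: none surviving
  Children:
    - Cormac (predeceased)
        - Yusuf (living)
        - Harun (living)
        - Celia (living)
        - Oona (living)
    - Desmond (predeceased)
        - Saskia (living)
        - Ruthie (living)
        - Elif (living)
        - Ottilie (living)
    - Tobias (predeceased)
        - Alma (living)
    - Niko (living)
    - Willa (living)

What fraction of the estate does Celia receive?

Celia receives 1/20 of the estate.

The entire £4,900,000 passes to the descendants.
That amount (£4,900,000) is divided into 5 shares of £980,000: Niko and Willa each take £980,000; Cormac's £980,000 share passes to Cormac's issue; Desmond's £980,000 share passes to Desmond's issue; Tobias's £980,000 share passes to Tobias's issue.
Cormac's share (£980,000) is divided into 4 shares of £245,000: Yusuf, Harun, Celia, and Oona each take £245,000.
Desmond's share (£980,000) is divided into 4 shares of £245,000: Saskia, Ruthie, Elif, and Ottilie each take £245,000.
Tobias's share (£980,000) passes entirely to Alma.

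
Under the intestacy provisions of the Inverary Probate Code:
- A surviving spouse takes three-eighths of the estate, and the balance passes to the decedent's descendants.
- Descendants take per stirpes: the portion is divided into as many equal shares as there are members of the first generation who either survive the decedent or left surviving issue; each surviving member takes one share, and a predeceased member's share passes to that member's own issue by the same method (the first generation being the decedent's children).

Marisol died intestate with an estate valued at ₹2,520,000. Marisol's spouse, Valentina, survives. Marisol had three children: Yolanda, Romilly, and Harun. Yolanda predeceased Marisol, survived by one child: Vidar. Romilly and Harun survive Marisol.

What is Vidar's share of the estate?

Vidar receives ₹525,000.

Valentina takes three-eighths of ₹2,520,000 = ₹945,000. The remaining ₹1,575,000 passes to the descendants.
The descendants' portion (₹1,575,000) is divided into 3 shares of ₹525,000: Romilly and Harun each take ₹525,000; Yolanda's ₹525,000 share passes to Yolanda's issue.
Yolanda's share (₹525,000) passes entirely to Vidar.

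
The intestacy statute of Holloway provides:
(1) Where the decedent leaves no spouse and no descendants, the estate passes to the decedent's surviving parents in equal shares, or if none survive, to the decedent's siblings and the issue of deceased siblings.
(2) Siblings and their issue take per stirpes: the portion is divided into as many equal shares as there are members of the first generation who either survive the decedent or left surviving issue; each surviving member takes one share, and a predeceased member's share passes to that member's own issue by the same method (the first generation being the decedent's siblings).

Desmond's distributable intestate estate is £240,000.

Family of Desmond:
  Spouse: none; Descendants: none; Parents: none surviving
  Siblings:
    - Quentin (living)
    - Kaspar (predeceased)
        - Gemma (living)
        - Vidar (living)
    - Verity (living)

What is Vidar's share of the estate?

The entire £240,000 passes to the siblings and their issue.
That amount (£240,000) is divided into 3 shares of £80,000: Quentin and Verity each take £80,000; Kaspar's £80,000 share passes to Kaspar's issue.
Kaspar's share (£80,000) is divided into 2 shares of £40,000: Gemma and Vidar each take £40,000.

Vidar receives £40,000.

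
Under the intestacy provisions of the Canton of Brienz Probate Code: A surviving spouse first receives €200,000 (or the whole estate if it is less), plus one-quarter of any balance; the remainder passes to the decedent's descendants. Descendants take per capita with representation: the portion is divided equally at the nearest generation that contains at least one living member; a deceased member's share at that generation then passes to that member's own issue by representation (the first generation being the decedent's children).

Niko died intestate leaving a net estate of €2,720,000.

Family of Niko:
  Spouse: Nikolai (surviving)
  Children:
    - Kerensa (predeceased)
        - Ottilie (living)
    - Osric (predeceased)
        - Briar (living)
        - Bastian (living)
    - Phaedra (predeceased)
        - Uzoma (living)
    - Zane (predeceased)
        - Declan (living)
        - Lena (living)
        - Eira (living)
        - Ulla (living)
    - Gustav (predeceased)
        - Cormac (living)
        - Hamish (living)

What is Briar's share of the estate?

Nikolai first takes €200,000, leaving a balance of €2,520,000. Nikolai then takes one-quarter of the balance (€630,000), for a total of €830,000. The remaining €1,890,000 passes to the descendants.
No child survives, so the initial division is made at the grandchildren's generation.
The descendants' portion (€1,890,000) is divided into 10 shares of €189,000: Ottilie, Briar, Bastian, Uzoma, Declan, Lena, Eira, Ulla, Cormac, and Hamish each take €189,000.

Briar receives €189,000.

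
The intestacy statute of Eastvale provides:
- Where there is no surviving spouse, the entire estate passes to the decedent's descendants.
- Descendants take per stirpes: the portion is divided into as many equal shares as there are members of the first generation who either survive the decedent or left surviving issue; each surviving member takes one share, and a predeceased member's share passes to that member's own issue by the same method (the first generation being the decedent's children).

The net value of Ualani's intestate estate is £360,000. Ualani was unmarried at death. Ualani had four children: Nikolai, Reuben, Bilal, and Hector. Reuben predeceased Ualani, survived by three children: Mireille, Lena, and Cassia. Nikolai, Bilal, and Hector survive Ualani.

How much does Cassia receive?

The entire £360,000 passes to the descendants.
That amount (£360,000) is divided into 4 shares of £90,000: Nikolai, Bilal, and Hector each take £90,000; Reuben's £90,000 share passes to Reuben's issue.
Reuben's share (£90,000) is divided into 3 shares of £30,000: Mireille, Lena, and Cassia each take £30,000.

Cassia receives £30,000.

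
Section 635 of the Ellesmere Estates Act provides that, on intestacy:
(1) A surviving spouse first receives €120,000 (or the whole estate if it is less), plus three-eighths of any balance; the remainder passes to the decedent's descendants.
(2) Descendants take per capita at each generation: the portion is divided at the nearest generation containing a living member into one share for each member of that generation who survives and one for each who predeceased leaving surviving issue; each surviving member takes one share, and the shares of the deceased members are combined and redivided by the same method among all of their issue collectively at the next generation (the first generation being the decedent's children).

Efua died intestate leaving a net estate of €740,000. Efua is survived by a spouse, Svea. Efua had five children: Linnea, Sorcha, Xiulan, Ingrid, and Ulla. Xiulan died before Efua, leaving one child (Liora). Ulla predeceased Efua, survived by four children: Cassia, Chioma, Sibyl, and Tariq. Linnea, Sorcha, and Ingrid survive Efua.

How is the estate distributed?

Svea first takes €120,000, leaving a balance of €620,000. Svea then takes three-eighths of the balance (€232,500), for a total of €352,500. The remaining €387,500 passes to the descendants.
The descendants' portion (€387,500) is divided at the children's generation into 5 shares of €77,500. Linnea, Sorcha, and Ingrid each take €77,500. The 2 shares of the deceased (Xiulan and Ulla) are combined into a pool of €155,000.
That pool (€155,000) is divided at the grandchildren's generation equally among Liora, Cassia, Chioma, Sibyl, and Tariq: €31,000 each.

Svea: €352,500; Linnea: €77,500; Sorcha: €77,500; Liora: €31,000; Ingrid: €77,500; Cassia: €31,000; Chioma: €31,000; Sibyl: €31,000; Tariq: €31,000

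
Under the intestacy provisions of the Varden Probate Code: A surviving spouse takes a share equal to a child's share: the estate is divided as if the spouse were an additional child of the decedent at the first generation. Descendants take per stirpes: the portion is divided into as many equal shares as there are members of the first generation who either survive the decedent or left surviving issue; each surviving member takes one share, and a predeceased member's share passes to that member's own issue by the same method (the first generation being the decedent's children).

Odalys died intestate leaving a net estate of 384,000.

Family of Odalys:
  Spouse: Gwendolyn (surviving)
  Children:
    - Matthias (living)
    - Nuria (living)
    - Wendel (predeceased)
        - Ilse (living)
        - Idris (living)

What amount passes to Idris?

The spouse counts as an additional share at the children's level, so there are 4 primary shares of 96,000. Gwendolyn takes one such share (96,000).
The children's combined portion (288,000) is divided into 3 shares of 96,000: Matthias and Nuria each take 96,000; Wendel's 96,000 share passes to Wendel's issue.
Wendel's share (96,000) is divided into 2 shares of 48,000: Ilse and Idris each take 48,000.

Idris receives 48,000.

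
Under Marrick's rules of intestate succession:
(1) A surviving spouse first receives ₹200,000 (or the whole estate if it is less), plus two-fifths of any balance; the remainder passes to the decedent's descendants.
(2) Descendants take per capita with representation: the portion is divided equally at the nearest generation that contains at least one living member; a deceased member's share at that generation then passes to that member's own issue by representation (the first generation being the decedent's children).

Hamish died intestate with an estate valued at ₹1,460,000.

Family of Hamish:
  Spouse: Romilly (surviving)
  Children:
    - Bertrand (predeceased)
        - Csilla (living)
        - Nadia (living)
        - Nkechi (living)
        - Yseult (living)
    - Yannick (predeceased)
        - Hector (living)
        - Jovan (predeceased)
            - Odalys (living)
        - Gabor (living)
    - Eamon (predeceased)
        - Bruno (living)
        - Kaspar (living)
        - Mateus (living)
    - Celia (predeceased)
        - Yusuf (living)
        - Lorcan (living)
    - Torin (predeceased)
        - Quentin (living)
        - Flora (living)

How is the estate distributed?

Romilly first takes ₹200,000, leaving a balance of ₹1,260,000. Romilly then takes two-fifths of the balance (₹504,000), for a total of ₹704,000. The remaining ₹756,000 passes to the descendants.
No child survives, so the initial division is made at the grandchildren's generation.
The descendants' portion (₹756,000) is divided into 14 shares of ₹54,000: Csilla, Nadia, Nkechi, Yseult, Hector, Gabor, Bruno, Kaspar, Mateus, Yusuf, Lorcan, Quentin, and Flora each take ₹54,000; Jovan's ₹54,000 share passes to Jovan's issue.
Jovan's share (₹54,000) passes entirely to Odalys.

Romilly: ₹704,000; Csilla: ₹54,000; Nadia: ₹54,000; Nkechi: ₹54,000; Yseult: ₹54,000; Hector: ₹54,000; Odalys: ₹54,000; Gabor: ₹54,000; Bruno: ₹54,000; Kaspar: ₹54,000; Mateus: ₹54,000; Yusuf: ₹54,000; Lorcan: ₹54,000; Quentin: ₹54,000; Flora: ₹54,000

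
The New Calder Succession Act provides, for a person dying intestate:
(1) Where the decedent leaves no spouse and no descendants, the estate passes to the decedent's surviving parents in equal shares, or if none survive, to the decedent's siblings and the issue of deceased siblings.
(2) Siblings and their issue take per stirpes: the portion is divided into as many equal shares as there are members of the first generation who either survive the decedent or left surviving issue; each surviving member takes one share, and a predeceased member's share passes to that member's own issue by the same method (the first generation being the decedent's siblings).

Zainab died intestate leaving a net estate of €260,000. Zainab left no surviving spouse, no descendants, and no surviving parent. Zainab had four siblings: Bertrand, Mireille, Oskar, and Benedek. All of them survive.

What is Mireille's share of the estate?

Mireille receives €65,000.

The entire €260,000 passes to the siblings and their issue.
That amount (€260,000) is divided into 4 shares of €65,000: Bertrand, Mireille, Oskar, and Benedek each take €65,000.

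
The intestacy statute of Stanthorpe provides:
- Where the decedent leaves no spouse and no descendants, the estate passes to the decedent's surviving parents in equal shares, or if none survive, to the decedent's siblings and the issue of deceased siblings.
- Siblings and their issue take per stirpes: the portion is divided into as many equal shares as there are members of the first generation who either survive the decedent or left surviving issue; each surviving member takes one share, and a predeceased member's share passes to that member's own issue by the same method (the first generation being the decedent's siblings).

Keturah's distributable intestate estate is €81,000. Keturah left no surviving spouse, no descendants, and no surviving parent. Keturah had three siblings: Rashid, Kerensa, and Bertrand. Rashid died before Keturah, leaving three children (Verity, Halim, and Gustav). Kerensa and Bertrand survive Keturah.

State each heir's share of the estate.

The entire €81,000 passes to the siblings and their issue.
That amount (€81,000) is divided into 3 shares of €27,000: Kerensa and Bertrand each take €27,000; Rashid's €27,000 share passes to Rashid's issue.
Rashid's share (€27,000) is divided into 3 shares of €9,000: Verity, Halim, and Gustav each take €9,000.

Verity: €9,000; Halim: €9,000; Gustav: €9,000; Kerensa: €27,000; Bertrand: €27,000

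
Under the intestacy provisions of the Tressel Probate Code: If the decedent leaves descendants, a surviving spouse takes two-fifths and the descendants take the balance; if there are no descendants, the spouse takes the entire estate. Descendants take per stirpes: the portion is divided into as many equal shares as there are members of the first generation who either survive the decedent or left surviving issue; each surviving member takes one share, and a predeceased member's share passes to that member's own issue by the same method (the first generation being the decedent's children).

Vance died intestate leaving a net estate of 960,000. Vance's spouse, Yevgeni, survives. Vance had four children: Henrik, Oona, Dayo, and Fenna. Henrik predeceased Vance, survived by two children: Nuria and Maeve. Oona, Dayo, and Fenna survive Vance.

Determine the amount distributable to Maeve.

Maeve receives 72,000.

Yevgeni takes two-fifths of 960,000 = 384,000. The remaining 576,000 passes to the descendants.
The descendants' portion (576,000) is divided into 4 shares of 144,000: Oona, Dayo, and Fenna each take 144,000; Henrik's 144,000 share passes to Henrik's issue.
Henrik's share (144,000) is divided into 2 shares of 72,000: Nuria and Maeve each take 72,000.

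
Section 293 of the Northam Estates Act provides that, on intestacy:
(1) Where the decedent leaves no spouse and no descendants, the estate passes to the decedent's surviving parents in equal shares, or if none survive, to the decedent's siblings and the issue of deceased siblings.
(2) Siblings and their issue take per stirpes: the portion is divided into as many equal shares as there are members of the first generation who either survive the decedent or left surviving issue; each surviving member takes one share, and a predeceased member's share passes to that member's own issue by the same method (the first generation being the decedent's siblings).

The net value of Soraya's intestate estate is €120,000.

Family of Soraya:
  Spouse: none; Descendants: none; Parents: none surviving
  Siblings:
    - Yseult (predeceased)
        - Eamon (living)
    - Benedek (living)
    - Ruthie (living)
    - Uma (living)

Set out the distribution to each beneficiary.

The entire €120,000 passes to the siblings and their issue.
That amount (€120,000) is divided into 4 shares of €30,000: Benedek, Ruthie, and Uma each take €30,000; Yseult's €30,000 share passes to Yseult's issue.
Yseult's share (€30,000) passes entirely to Eamon.

Eamon: €30,000; Benedek: €30,000; Ruthie: €30,000; Uma: €30,000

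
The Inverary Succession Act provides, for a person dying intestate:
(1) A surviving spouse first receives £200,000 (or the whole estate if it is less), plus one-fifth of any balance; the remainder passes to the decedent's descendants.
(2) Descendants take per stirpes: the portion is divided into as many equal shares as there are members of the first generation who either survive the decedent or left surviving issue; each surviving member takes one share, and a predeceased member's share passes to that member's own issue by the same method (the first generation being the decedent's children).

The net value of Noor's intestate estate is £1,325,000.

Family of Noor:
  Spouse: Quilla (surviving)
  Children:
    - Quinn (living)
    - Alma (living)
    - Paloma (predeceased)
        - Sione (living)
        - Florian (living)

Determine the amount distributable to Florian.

Quilla first takes £200,000, leaving a balance of £1,125,000. Quilla then takes one-fifth of the balance (£225,000), for a total of £425,000. The remaining £900,000 passes to the descendants.
The descendants' portion (£900,000) is divided into 3 shares of £300,000: Quinn and Alma each take £300,000; Paloma's £300,000 share passes to Paloma's issue.
Paloma's share (£300,000) is divided into 2 shares of £150,000: Sione and Florian each take £150,000.

Florian receives £150,000.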